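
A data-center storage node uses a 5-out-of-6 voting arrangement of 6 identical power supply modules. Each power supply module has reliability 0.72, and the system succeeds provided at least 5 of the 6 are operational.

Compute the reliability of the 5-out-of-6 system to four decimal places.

R = Σ_{i=5}^{6} C(6,i) p^i (1−p)^{6−i} with p = 0.72
C(6,5)·0.72^5·0.28^1 = 0.325066
C(6,6)·0.72^6·0.28^0 = 0.139314
Sum = 0.4644

0.4644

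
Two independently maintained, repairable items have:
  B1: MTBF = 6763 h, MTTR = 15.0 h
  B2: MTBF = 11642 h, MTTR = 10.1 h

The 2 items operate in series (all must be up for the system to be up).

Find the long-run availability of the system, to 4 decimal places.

0.9969

A(B1) = MTBF/(MTBF+MTTR) = 6763/(6763+15.0) = 0.997787
A(B2) = MTBF/(MTBF+MTTR) = 11642/(11642+10.1) = 0.999133
Series availability: 0.997787 × 0.999133 = 0.9969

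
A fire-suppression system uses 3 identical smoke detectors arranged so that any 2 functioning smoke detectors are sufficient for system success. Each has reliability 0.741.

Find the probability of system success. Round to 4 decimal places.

0.8335

R = Σ_{i=2}^{3} C(3,i) p^i (1−p)^{3−i} with p = 0.741
C(3,2)·0.741^2·0.259^1 = 0.426636
C(3,3)·0.741^3·0.259^0 = 0.406869
Sum = 0.8335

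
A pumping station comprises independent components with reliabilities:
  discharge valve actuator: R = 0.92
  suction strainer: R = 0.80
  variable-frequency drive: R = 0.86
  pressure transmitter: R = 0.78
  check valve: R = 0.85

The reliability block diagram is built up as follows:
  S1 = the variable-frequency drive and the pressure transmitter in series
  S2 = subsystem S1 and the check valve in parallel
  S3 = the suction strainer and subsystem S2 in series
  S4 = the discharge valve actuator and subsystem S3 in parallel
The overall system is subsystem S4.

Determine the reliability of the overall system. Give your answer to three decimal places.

0.981

Series (variable-frequency drive and pressure transmitter): 0.86000 × 0.78000 = 0.67080
Parallel ([0.67080] and check valve): 1 − (1 − 0.67080)(1 − 0.85000) = 0.95062
Series (suction strainer and [0.95062]): 0.80000 × 0.95062 = 0.76050
Parallel (discharge valve actuator and [0.76050]): 1 − (1 − 0.92000)(1 − 0.76050) = 0.981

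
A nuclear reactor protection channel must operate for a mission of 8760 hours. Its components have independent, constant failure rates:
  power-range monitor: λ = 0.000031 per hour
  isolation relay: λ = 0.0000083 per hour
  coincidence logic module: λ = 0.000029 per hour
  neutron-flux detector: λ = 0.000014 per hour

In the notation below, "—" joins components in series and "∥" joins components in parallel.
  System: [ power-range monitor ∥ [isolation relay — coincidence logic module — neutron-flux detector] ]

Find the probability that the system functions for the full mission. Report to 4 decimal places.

R(power-range monitor) = exp(−0.000031 × 8760) = 0.762190
R(isolation relay) = exp(−0.0000083 × 8760) = 0.929872
R(coincidence logic module) = exp(−0.000029 × 8760) = 0.775661
R(neutron-flux detector) = exp(−0.000014 × 8760) = 0.884582
Series (isolation relay, coincidence logic module, and neutron-flux detector): 0.929872 × 0.775661 × 0.884582 = 0.638018
Parallel (power-range monitor and [0.638018]): 1 − (1 − 0.762190)(1 − 0.638018) = 0.9139

0.9139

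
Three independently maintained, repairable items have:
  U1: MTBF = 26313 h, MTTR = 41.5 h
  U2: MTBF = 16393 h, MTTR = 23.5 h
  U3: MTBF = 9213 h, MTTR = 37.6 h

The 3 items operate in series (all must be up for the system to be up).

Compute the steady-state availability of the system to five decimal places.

0.99294

A(U1) = MTBF/(MTBF+MTTR) = 26313/(26313+41.5) = 0.998425
A(U2) = MTBF/(MTBF+MTTR) = 16393/(16393+23.5) = 0.998569
A(U3) = MTBF/(MTBF+MTTR) = 9213/(9213+37.6) = 0.995935
Series availability: 0.998425 × 0.998569 × 0.995935 = 0.99294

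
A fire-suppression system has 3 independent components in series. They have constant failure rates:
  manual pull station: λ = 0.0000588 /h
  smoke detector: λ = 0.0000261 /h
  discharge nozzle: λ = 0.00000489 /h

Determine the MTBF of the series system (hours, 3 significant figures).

11100

Series of exponential components: λ_sys = Σ λ_i
λ_sys = 0.0000588 + 0.0000261 + 0.00000489 = 8.9790e-05 /h
MTBF = 1 / λ_sys = 11100 h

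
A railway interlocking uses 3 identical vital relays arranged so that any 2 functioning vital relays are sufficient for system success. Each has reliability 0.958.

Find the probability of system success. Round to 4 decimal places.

0.9949

R = Σ_{i=2}^{3} C(3,i) p^i (1−p)^{3−i} with p = 0.958
C(3,2)·0.958^2·0.042^1 = 0.115638
C(3,3)·0.958^3·0.042^0 = 0.879218
Sum = 0.9949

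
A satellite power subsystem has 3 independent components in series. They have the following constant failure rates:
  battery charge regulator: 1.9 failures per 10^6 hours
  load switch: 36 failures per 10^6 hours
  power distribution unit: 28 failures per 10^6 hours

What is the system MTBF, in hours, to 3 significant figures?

15200

Series of exponential components: λ_sys = Σ λ_i
λ_sys = 0.0000019 + 0.000036 + 0.000028 = 6.5900e-05 /h
MTBF = 1 / λ_sys = 15200 h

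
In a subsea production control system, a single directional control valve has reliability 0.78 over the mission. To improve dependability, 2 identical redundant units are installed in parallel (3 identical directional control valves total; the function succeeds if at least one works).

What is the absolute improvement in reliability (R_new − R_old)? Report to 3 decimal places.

R_before = 0.78
R_after = 1 − (1 − 0.78)^3 = 0.989
ΔR = 0.989 − 0.78 = 0.209

0.209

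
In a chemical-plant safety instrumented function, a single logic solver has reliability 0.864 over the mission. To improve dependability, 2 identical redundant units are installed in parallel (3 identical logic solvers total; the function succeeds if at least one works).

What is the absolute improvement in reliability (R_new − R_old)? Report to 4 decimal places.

0.1335

R_before = 0.864
R_after = 1 − (1 − 0.864)^3 = 0.9975
ΔR = 0.9975 − 0.864 = 0.1335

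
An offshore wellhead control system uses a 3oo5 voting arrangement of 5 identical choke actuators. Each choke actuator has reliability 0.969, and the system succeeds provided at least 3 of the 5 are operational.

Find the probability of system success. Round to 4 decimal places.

0.9997

R = Σ_{i=3}^{5} C(5,i) p^i (1−p)^{5−i} with p = 0.969
C(5,3)·0.969^3·0.031^2 = 0.008744
C(5,4)·0.969^4·0.031^1 = 0.136655
C(5,5)·0.969^5·0.031^0 = 0.854317
Sum = 0.9997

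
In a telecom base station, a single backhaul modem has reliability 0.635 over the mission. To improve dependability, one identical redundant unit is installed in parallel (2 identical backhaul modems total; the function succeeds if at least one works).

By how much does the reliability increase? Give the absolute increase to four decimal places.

R_before = 0.635
R_after = 1 − (1 − 0.635)^2 = 0.8668
ΔR = 0.8668 − 0.635 = 0.2318

0.2318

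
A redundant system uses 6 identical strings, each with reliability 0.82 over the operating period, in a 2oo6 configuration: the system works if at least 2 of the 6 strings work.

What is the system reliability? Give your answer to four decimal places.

R = Σ_{i=2}^{6} C(6,i) p^i (1−p)^{6−i} with p = 0.82
C(6,2)·0.82^2·0.18^4 = 0.010588
C(6,3)·0.82^3·0.18^3 = 0.064312
C(6,4)·0.82^4·0.18^2 = 0.219731
C(6,5)·0.82^5·0.18^1 = 0.400399
C(6,6)·0.82^6·0.18^0 = 0.304007
Sum = 0.9990

0.9990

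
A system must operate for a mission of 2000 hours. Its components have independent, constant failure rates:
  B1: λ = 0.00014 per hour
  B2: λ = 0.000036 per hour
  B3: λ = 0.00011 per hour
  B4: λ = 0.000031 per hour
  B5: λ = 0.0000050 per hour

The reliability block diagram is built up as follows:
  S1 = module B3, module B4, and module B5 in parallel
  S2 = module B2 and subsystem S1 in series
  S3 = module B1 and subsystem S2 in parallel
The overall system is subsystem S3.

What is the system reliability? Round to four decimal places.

R(B1) = exp(−0.00014 × 2000) = 0.755784
R(B2) = exp(−0.000036 × 2000) = 0.930531
R(B3) = exp(−0.00011 × 2000) = 0.802519
R(B4) = exp(−0.000031 × 2000) = 0.939883
R(B5) = exp(−0.0000050 × 2000) = 0.990050
Parallel (B3, B4, and B5): 1 − (1 − 0.802519)(1 − 0.939883)(1 − 0.990050) = 0.999882
Series (B2 and [0.999882]): 0.930531 × 0.999882 = 0.930421
Parallel (B1 and [0.930421]): 1 − (1 − 0.755784)(1 − 0.930421) = 0.9830

0.9830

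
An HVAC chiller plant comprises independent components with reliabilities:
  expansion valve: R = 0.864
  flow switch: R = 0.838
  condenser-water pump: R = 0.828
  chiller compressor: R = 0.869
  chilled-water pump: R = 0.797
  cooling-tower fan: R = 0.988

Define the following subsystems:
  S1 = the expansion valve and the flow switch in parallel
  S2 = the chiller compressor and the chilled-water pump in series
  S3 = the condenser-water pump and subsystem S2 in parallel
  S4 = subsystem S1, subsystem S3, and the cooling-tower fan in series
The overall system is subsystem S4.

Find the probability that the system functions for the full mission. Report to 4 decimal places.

0.9151

Parallel (expansion valve and flow switch): 1 − (1 − 0.864000)(1 − 0.838000) = 0.977968
Series (chiller compressor and chilled-water pump): 0.869000 × 0.797000 = 0.692593
Parallel (condenser-water pump and [0.692593]): 1 − (1 − 0.828000)(1 − 0.692593) = 0.947126
Series ([0.977968], [0.947126], and cooling-tower fan): 0.977968 × 0.947126 × 0.988000 = 0.9151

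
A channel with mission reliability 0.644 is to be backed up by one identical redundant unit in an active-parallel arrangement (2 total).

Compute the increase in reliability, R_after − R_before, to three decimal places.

0.229

R_before = 0.644
R_after = 1 − (1 − 0.644)^2 = 0.873
ΔR = 0.873 − 0.644 = 0.229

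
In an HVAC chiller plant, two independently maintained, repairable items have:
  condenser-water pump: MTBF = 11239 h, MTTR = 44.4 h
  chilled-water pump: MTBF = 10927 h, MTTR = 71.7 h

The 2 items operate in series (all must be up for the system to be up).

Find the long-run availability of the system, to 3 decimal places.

A(condenser-water pump) = MTBF/(MTBF+MTTR) = 11239/(11239+44.4) = 0.996065
A(chilled-water pump) = MTBF/(MTBF+MTTR) = 10927/(10927+71.7) = 0.993481
Series availability: 0.996065 × 0.993481 = 0.990

0.990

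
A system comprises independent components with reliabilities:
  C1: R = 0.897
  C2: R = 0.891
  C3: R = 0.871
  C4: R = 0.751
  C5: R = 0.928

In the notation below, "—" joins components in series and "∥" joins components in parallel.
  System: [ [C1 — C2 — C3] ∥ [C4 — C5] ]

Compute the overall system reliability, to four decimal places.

0.9079

Series (C1, C2, and C3): 0.897000 × 0.891000 × 0.871000 = 0.696127
Series (C4 and C5): 0.751000 × 0.928000 = 0.696928
Parallel ([0.696127] and [0.696928]): 1 − (1 − 0.696127)(1 − 0.696928) = 0.9079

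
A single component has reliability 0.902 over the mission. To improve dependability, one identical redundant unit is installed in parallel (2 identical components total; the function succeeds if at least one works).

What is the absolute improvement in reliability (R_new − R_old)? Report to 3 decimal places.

0.088

R_before = 0.902
R_after = 1 − (1 − 0.902)^2 = 0.990
ΔR = 0.990 − 0.902 = 0.088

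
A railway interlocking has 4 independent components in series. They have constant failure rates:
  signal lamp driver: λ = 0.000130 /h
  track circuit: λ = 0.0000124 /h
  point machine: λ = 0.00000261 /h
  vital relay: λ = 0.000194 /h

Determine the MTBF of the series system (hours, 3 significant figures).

Series of exponential components: λ_sys = Σ λ_i
λ_sys = 0.000130 + 0.0000124 + 0.00000261 + 0.000194 = 3.3901e-04 /h
MTBF = 1 / λ_sys = 2950 h

2950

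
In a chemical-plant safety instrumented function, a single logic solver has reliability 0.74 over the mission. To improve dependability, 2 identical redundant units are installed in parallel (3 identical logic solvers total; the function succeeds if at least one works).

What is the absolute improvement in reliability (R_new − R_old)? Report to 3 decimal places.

R_before = 0.74
R_after = 1 − (1 − 0.74)^3 = 0.982
ΔR = 0.982 − 0.74 = 0.242

0.242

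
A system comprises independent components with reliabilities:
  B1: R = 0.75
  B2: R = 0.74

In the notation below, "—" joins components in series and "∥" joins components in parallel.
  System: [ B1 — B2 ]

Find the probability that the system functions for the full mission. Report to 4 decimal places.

Series (B1 and B2): 0.750000 × 0.740000 = 0.5550

0.5550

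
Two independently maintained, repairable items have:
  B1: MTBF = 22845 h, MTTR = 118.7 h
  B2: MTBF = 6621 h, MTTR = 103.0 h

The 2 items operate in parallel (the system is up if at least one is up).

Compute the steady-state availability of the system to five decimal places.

A(B1) = MTBF/(MTBF+MTTR) = 22845/(22845+118.7) = 0.994831
A(B2) = MTBF/(MTBF+MTTR) = 6621/(6621+103.0) = 0.984682
Parallel availability: 1 − (1 − 0.994831)(1 − 0.984682) = 0.99992

0.99992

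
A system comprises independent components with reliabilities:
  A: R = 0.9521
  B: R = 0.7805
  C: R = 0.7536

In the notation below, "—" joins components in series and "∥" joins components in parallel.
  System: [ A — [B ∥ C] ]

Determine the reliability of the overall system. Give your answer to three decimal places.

0.901

Parallel (B and C): 1 − (1 − 0.78050)(1 − 0.75360) = 0.94592
Series (A and [0.94592]): 0.95210 × 0.94592 = 0.901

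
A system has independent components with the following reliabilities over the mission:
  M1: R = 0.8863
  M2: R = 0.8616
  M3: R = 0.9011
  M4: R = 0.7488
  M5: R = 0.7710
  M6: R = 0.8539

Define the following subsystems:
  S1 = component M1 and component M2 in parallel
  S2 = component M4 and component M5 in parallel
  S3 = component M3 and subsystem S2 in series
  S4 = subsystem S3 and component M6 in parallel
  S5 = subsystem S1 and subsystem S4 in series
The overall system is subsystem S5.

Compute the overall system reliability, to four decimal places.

Parallel (M1 and M2): 1 − (1 − 0.886300)(1 − 0.861600) = 0.984264
Parallel (M4 and M5): 1 − (1 − 0.748800)(1 − 0.771000) = 0.942475
Series (M3 and [0.942475]): 0.901100 × 0.942475 = 0.849264
Parallel ([0.849264] and M6): 1 − (1 − 0.849264)(1 − 0.853900) = 0.977977
Series ([0.984264] and [0.977977]): 0.984264 × 0.977977 = 0.9626

0.9626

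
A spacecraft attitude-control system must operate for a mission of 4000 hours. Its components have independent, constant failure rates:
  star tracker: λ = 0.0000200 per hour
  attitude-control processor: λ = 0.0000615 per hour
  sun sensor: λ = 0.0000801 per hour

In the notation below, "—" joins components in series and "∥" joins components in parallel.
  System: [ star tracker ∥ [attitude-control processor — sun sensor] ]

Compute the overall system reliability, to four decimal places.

0.9668

R(star tracker) = exp(−0.0000200 × 4000) = 0.923116
R(attitude-control processor) = exp(−0.0000615 × 4000) = 0.781922
R(sun sensor) = exp(−0.0000801 × 4000) = 0.725859
Series (attitude-control processor and sun sensor): 0.781922 × 0.725859 = 0.567565
Parallel (star tracker and [0.567565]): 1 − (1 − 0.923116)(1 − 0.567565) = 0.9668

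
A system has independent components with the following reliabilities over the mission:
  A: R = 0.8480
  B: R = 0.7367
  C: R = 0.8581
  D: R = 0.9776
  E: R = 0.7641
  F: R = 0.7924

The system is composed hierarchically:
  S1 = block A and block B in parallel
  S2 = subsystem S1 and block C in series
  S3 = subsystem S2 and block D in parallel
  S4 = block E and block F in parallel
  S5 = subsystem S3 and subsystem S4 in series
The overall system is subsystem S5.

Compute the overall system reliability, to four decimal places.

Parallel (A and B): 1 − (1 − 0.848000)(1 − 0.736700) = 0.959978
Series ([0.959978] and C): 0.959978 × 0.858100 = 0.823757
Parallel ([0.823757] and D): 1 − (1 − 0.823757)(1 − 0.977600) = 0.996052
Parallel (E and F): 1 − (1 − 0.764100)(1 − 0.792400) = 0.951027
Series ([0.996052] and [0.951027]): 0.996052 × 0.951027 = 0.9473

0.9473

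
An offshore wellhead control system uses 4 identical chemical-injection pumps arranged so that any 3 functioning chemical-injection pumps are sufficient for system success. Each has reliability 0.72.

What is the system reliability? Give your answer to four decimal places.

0.6868

R = Σ_{i=3}^{4} C(4,i) p^i (1−p)^{4−i} with p = 0.72
C(4,3)·0.72^3·0.28^1 = 0.418038
C(4,4)·0.72^4·0.28^0 = 0.268739
Sum = 0.6868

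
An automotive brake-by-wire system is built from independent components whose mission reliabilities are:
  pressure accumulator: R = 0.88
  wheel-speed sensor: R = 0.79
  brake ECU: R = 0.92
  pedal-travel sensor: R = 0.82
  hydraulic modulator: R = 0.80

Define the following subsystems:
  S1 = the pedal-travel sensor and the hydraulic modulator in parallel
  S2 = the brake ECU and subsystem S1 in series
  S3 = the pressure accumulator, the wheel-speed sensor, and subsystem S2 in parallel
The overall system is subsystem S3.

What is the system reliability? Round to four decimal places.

0.9971

Parallel (pedal-travel sensor and hydraulic modulator): 1 − (1 − 0.820000)(1 − 0.800000) = 0.964000
Series (brake ECU and [0.964000]): 0.920000 × 0.964000 = 0.886880
Parallel (pressure accumulator, wheel-speed sensor, and [0.886880]): 1 − (1 − 0.880000)(1 − 0.790000)(1 − 0.886880) = 0.9971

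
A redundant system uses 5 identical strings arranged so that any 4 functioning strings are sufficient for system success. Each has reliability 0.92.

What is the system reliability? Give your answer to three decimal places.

R = Σ_{i=4}^{5} C(5,i) p^i (1−p)^{5−i} with p = 0.92
C(5,4)·0.92^4·0.08^1 = 0.28656
C(5,5)·0.92^5·0.08^0 = 0.65908
Sum = 0.946

0.946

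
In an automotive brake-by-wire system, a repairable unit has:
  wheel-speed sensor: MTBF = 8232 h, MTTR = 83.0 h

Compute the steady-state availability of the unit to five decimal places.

A(wheel-speed sensor) = MTBF/(MTBF+MTTR) = 8232/(8232+83.0) = 0.99002

0.99002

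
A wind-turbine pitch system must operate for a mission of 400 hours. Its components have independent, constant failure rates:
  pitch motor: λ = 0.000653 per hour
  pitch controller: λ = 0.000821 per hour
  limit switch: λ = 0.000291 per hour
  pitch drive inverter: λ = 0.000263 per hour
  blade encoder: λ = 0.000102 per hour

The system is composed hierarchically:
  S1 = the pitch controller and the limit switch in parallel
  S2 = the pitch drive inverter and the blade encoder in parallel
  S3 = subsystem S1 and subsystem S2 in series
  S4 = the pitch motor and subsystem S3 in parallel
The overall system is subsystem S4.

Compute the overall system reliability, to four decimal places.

R(pitch motor) = exp(−0.000653 × 400) = 0.770127
R(pitch controller) = exp(−0.000821 × 400) = 0.720075
R(limit switch) = exp(−0.000291 × 400) = 0.890119
R(pitch drive inverter) = exp(−0.000263 × 400) = 0.900144
R(blade encoder) = exp(−0.000102 × 400) = 0.960021
Parallel (pitch controller and limit switch): 1 − (1 − 0.720075)(1 − 0.890119) = 0.969242
Parallel (pitch drive inverter and blade encoder): 1 − (1 − 0.900144)(1 − 0.960021) = 0.996008
Series ([0.969242] and [0.996008]): 0.969242 × 0.996008 = 0.965373
Parallel (pitch motor and [0.965373]): 1 − (1 − 0.770127)(1 − 0.965373) = 0.9920

0.9920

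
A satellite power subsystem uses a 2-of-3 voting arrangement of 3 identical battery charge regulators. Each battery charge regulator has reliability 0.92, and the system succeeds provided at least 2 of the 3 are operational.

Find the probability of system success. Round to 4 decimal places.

0.9818

R = Σ_{i=2}^{3} C(3,i) p^i (1−p)^{3−i} with p = 0.92
C(3,2)·0.92^2·0.08^1 = 0.203136
C(3,3)·0.92^3·0.08^0 = 0.778688
Sum = 0.9818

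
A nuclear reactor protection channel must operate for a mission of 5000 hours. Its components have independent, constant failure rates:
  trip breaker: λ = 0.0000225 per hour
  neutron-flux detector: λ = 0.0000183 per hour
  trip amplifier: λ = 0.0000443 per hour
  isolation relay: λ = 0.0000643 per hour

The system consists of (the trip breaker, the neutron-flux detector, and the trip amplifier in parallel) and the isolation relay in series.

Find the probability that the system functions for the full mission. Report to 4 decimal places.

0.7237

R(trip breaker) = exp(−0.0000225 × 5000) = 0.893597
R(neutron-flux detector) = exp(−0.0000183 × 5000) = 0.912561
R(trip amplifier) = exp(−0.0000443 × 5000) = 0.801316
R(isolation relay) = exp(−0.0000643 × 5000) = 0.725061
Parallel (trip breaker, neutron-flux detector, and trip amplifier): 1 − (1 − 0.893597)(1 − 0.912561)(1 − 0.801316) = 0.998151
Series ([0.998151] and isolation relay): 0.998151 × 0.725061 = 0.7237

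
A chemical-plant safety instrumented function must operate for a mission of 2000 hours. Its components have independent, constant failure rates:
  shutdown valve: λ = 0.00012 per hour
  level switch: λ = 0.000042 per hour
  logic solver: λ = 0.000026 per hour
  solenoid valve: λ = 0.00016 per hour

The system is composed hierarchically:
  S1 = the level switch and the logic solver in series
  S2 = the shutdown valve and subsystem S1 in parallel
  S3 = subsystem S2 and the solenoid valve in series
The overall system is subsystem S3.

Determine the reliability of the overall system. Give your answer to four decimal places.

R(shutdown valve) = exp(−0.00012 × 2000) = 0.786628
R(level switch) = exp(−0.000042 × 2000) = 0.919431
R(logic solver) = exp(−0.000026 × 2000) = 0.949329
R(solenoid valve) = exp(−0.00016 × 2000) = 0.726149
Series (level switch and logic solver): 0.919431 × 0.949329 = 0.872843
Parallel (shutdown valve and [0.872843]): 1 − (1 − 0.786628)(1 − 0.872843) = 0.972868
Series ([0.972868] and solenoid valve): 0.972868 × 0.726149 = 0.7064

0.7064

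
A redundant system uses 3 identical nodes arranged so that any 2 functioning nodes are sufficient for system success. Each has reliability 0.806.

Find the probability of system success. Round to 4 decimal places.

R = Σ_{i=2}^{3} C(3,i) p^i (1−p)^{3−i} with p = 0.806
C(3,2)·0.806^2·0.194^1 = 0.378088
C(3,3)·0.806^3·0.194^0 = 0.523607
Sum = 0.9017

0.9017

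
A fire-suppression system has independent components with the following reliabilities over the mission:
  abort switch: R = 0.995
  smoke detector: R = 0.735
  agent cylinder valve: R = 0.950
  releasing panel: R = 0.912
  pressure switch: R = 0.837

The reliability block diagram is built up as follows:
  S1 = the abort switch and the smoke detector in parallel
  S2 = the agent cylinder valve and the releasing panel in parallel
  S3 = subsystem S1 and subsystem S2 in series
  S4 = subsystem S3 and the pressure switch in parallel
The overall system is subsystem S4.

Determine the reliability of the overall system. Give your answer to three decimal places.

Parallel (abort switch and smoke detector): 1 − (1 − 0.99500)(1 − 0.73500) = 0.99868
Parallel (agent cylinder valve and releasing panel): 1 − (1 − 0.95000)(1 − 0.91200) = 0.99560
Series ([0.99868] and [0.99560]): 0.99868 × 0.99560 = 0.99429
Parallel ([0.99429] and pressure switch): 1 − (1 − 0.99429)(1 − 0.83700) = 0.999

0.999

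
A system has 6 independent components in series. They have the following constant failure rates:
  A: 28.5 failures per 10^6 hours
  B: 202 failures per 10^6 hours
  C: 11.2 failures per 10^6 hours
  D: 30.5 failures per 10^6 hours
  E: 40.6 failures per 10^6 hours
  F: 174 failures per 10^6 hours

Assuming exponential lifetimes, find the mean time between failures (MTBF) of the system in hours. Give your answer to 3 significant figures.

2050

Series of exponential components: λ_sys = Σ λ_i
λ_sys = 0.0000285 + 0.000202 + 0.0000112 + 0.0000305 + 0.0000406 + 0.000174 = 4.8680e-04 /h
MTBF = 1 / λ_sys = 2050 h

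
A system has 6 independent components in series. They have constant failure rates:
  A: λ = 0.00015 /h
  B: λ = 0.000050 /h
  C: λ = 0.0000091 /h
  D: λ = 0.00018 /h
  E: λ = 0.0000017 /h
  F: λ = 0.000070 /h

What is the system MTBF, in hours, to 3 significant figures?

Series of exponential components: λ_sys = Σ λ_i
λ_sys = 0.00015 + 0.000050 + 0.0000091 + 0.00018 + 0.0000017 + 0.000070 = 4.6080e-04 /h
MTBF = 1 / λ_sys = 2170 h

2170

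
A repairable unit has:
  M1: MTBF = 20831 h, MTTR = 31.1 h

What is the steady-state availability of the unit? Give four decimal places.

A(M1) = MTBF/(MTBF+MTTR) = 20831/(20831+31.1) = 0.9985

0.9985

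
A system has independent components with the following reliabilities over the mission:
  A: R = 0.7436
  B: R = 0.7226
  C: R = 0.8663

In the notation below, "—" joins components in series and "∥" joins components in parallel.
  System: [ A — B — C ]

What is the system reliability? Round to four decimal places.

0.4655

Series (A, B, and C): 0.743600 × 0.722600 × 0.866300 = 0.4655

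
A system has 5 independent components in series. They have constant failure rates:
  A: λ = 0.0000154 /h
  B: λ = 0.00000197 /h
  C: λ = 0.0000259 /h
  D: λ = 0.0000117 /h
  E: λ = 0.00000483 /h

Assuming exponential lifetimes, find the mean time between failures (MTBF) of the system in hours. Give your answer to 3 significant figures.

16700

Series of exponential components: λ_sys = Σ λ_i
λ_sys = 0.0000154 + 0.00000197 + 0.0000259 + 0.0000117 + 0.00000483 = 5.9800e-05 /h
MTBF = 1 / λ_sys = 16700 h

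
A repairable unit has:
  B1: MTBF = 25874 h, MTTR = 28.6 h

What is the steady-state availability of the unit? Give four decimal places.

A(B1) = MTBF/(MTBF+MTTR) = 25874/(25874+28.6) = 0.9989

0.9989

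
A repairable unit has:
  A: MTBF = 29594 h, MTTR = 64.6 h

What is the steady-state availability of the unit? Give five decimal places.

A(A) = MTBF/(MTBF+MTTR) = 29594/(29594+64.6) = 0.99782

0.99782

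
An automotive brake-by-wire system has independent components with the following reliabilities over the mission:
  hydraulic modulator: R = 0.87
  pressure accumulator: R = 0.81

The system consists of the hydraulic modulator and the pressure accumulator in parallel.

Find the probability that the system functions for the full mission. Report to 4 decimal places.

Parallel (hydraulic modulator and pressure accumulator): 1 − (1 − 0.870000)(1 − 0.810000) = 0.9753

0.9753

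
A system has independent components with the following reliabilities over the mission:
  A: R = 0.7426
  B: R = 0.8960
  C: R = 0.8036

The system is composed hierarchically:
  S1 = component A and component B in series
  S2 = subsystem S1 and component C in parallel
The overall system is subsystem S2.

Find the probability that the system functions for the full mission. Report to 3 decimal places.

Series (A and B): 0.74260 × 0.89600 = 0.66537
Parallel ([0.66537] and C): 1 − (1 − 0.66537)(1 − 0.80360) = 0.934

0.934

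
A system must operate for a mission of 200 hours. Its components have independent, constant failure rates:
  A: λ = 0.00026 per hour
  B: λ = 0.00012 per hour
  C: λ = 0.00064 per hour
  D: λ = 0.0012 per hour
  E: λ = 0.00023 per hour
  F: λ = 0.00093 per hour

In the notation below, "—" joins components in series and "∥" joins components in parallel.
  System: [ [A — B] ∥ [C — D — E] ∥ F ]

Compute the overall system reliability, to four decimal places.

R(A) = exp(−0.00026 × 200) = 0.949329
R(B) = exp(−0.00012 × 200) = 0.976286
R(C) = exp(−0.00064 × 200) = 0.879853
R(D) = exp(−0.0012 × 200) = 0.786628
R(E) = exp(−0.00023 × 200) = 0.955042
R(F) = exp(−0.00093 × 200) = 0.830274
Series (A and B): 0.949329 × 0.976286 = 0.926817
Series (C, D, and E): 0.879853 × 0.786628 × 0.955042 = 0.661001
Parallel ([0.926817], [0.661001], and F): 1 − (1 − 0.926817)(1 − 0.661001)(1 − 0.830274) = 0.9958

0.9958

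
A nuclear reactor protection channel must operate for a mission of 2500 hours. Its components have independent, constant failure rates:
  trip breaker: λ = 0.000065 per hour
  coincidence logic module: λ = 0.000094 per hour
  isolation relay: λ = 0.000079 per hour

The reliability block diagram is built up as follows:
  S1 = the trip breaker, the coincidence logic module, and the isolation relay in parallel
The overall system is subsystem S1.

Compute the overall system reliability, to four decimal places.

0.9944

R(trip breaker) = exp(−0.000065 × 2500) = 0.850016
R(coincidence logic module) = exp(−0.000094 × 2500) = 0.790571
R(isolation relay) = exp(−0.000079 × 2500) = 0.820780
Parallel (trip breaker, coincidence logic module, and isolation relay): 1 − (1 − 0.850016)(1 − 0.790571)(1 − 0.820780) = 0.9944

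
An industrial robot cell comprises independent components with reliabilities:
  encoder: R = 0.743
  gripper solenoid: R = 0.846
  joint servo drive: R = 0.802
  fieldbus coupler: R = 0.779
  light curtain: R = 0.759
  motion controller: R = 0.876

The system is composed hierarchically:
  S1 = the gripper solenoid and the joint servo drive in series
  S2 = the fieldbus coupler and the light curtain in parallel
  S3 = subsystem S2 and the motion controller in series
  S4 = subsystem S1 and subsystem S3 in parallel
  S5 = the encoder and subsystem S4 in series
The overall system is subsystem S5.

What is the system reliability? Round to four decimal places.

0.7022

Series (gripper solenoid and joint servo drive): 0.846000 × 0.802000 = 0.678492
Parallel (fieldbus coupler and light curtain): 1 − (1 − 0.779000)(1 − 0.759000) = 0.946739
Series ([0.946739] and motion controller): 0.946739 × 0.876000 = 0.829343
Parallel ([0.678492] and [0.829343]): 1 − (1 − 0.678492)(1 − 0.829343) = 0.945132
Series (encoder and [0.945132]): 0.743000 × 0.945132 = 0.7022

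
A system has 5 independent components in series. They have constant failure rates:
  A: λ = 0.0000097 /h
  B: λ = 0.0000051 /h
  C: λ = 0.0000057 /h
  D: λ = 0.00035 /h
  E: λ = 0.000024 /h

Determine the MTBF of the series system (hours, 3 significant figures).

Series of exponential components: λ_sys = Σ λ_i
λ_sys = 0.0000097 + 0.0000051 + 0.0000057 + 0.00035 + 0.000024 = 3.9450e-04 /h
MTBF = 1 / λ_sys = 2530 h

2530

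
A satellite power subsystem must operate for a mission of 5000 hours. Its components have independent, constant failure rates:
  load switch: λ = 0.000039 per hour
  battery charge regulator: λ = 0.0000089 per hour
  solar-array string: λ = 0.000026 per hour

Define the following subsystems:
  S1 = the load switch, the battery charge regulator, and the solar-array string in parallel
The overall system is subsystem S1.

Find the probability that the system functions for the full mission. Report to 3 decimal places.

0.999

R(load switch) = exp(−0.000039 × 5000) = 0.82283
R(battery charge regulator) = exp(−0.0000089 × 5000) = 0.95648
R(solar-array string) = exp(−0.000026 × 5000) = 0.87810
Parallel (load switch, battery charge regulator, and solar-array string): 1 − (1 − 0.82283)(1 − 0.95648)(1 − 0.87810) = 0.999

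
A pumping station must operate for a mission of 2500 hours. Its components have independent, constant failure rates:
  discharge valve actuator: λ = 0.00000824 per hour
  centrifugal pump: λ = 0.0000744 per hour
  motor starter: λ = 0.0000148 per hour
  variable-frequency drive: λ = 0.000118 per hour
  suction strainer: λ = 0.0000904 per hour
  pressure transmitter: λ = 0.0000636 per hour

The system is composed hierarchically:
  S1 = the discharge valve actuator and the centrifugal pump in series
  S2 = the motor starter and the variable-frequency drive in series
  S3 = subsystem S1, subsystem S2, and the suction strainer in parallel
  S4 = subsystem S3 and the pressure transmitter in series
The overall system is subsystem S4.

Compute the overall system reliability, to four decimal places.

R(discharge valve actuator) = exp(−0.00000824 × 2500) = 0.979611
R(centrifugal pump) = exp(−0.0000744 × 2500) = 0.830274
R(motor starter) = exp(−0.0000148 × 2500) = 0.963676
R(variable-frequency drive) = exp(−0.000118 × 2500) = 0.744532
R(suction strainer) = exp(−0.0000904 × 2500) = 0.797718
R(pressure transmitter) = exp(−0.0000636 × 2500) = 0.852996
Series (discharge valve actuator and centrifugal pump): 0.979611 × 0.830274 = 0.813346
Series (motor starter and variable-frequency drive): 0.963676 × 0.744532 = 0.717488
Parallel ([0.813346], [0.717488], and suction strainer): 1 − (1 − 0.813346)(1 − 0.717488)(1 − 0.797718) = 0.989333
Series ([0.989333] and pressure transmitter): 0.989333 × 0.852996 = 0.8439

0.8439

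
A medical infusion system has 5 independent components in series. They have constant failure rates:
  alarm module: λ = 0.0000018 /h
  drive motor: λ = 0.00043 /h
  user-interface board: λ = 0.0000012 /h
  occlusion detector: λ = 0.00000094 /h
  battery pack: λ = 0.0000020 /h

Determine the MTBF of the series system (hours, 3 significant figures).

2290

Series of exponential components: λ_sys = Σ λ_i
λ_sys = 0.0000018 + 0.00043 + 0.0000012 + 0.00000094 + 0.0000020 = 4.3594e-04 /h
MTBF = 1 / λ_sys = 2290 h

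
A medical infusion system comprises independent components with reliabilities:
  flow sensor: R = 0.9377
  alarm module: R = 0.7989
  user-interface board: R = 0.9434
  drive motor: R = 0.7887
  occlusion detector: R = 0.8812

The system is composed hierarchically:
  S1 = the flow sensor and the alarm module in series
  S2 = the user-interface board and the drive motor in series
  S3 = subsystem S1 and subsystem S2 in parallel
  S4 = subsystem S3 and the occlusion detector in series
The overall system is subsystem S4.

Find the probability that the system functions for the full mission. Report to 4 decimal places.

Series (flow sensor and alarm module): 0.937700 × 0.798900 = 0.749129
Series (user-interface board and drive motor): 0.943400 × 0.788700 = 0.744060
Parallel ([0.749129] and [0.744060]): 1 − (1 − 0.749129)(1 − 0.744060) = 0.935792
Series ([0.935792] and occlusion detector): 0.935792 × 0.881200 = 0.8246

0.8246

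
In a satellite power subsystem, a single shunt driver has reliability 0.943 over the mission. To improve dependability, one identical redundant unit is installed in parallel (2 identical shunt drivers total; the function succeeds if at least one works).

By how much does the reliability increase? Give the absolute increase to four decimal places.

R_before = 0.943
R_after = 1 − (1 − 0.943)^2 = 0.9968
ΔR = 0.9968 − 0.943 = 0.0538

0.0538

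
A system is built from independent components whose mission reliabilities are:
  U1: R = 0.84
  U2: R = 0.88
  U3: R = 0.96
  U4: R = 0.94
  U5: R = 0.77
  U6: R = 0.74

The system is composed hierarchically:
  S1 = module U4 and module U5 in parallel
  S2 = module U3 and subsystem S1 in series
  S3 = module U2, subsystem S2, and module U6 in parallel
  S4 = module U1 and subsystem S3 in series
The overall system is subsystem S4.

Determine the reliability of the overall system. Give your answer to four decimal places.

Parallel (U4 and U5): 1 − (1 − 0.940000)(1 − 0.770000) = 0.986200
Series (U3 and [0.986200]): 0.960000 × 0.986200 = 0.946752
Parallel (U2, [0.946752], and U6): 1 − (1 − 0.880000)(1 − 0.946752)(1 − 0.740000) = 0.998339
Series (U1 and [0.998339]): 0.840000 × 0.998339 = 0.8386

0.8386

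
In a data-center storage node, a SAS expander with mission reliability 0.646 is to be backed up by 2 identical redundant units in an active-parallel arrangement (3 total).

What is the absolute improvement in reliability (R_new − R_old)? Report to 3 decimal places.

R_before = 0.646
R_after = 1 − (1 − 0.646)^3 = 0.956
ΔR = 0.956 − 0.646 = 0.310

0.310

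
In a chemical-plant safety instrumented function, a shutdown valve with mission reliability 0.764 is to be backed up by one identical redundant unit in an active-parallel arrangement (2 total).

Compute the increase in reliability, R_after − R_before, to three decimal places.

R_before = 0.764
R_after = 1 − (1 − 0.764)^2 = 0.944
ΔR = 0.944 − 0.764 = 0.180

0.180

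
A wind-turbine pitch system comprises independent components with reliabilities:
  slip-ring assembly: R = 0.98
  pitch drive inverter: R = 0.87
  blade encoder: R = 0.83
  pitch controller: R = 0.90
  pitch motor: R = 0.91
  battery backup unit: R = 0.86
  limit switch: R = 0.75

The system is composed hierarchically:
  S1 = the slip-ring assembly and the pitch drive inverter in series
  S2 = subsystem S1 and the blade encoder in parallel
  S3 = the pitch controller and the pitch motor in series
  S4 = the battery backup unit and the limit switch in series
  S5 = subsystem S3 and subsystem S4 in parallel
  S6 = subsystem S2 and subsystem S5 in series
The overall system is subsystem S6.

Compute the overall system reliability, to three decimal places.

Series (slip-ring assembly and pitch drive inverter): 0.98000 × 0.87000 = 0.85260
Parallel ([0.85260] and blade encoder): 1 − (1 − 0.85260)(1 − 0.83000) = 0.97494
Series (pitch controller and pitch motor): 0.90000 × 0.91000 = 0.81900
Series (battery backup unit and limit switch): 0.86000 × 0.75000 = 0.64500
Parallel ([0.81900] and [0.64500]): 1 − (1 − 0.81900)(1 − 0.64500) = 0.93575
Series ([0.97494] and [0.93575]): 0.97494 × 0.93575 = 0.912

0.912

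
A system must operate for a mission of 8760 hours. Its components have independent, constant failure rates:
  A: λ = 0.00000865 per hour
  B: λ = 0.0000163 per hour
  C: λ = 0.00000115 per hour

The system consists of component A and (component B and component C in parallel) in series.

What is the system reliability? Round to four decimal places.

0.9258

R(A) = exp(−0.00000865 × 8760) = 0.927026
R(B) = exp(−0.0000163 × 8760) = 0.866938
R(C) = exp(−0.00000115 × 8760) = 0.989977
Parallel (B and C): 1 − (1 − 0.866938)(1 − 0.989977) = 0.998666
Series (A and [0.998666]): 0.927026 × 0.998666 = 0.9258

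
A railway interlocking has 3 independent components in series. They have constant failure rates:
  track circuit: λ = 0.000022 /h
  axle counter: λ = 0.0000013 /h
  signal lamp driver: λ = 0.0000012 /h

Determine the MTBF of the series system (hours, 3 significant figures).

40800

Series of exponential components: λ_sys = Σ λ_i
λ_sys = 0.000022 + 0.0000013 + 0.0000012 = 2.4500e-05 /h
MTBF = 1 / λ_sys = 40800 h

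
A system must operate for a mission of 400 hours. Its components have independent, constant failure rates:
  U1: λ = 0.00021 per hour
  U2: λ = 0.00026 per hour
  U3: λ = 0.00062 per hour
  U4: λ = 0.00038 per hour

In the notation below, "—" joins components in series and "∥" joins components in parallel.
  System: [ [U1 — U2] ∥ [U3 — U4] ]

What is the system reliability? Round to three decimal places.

0.943

R(U1) = exp(−0.00021 × 400) = 0.91943
R(U2) = exp(−0.00026 × 400) = 0.90123
R(U3) = exp(−0.00062 × 400) = 0.78036
R(U4) = exp(−0.00038 × 400) = 0.85899
Series (U1 and U2): 0.91943 × 0.90123 = 0.82862
Series (U3 and U4): 0.78036 × 0.85899 = 0.67032
Parallel ([0.82862] and [0.67032]): 1 − (1 − 0.82862)(1 − 0.67032) = 0.943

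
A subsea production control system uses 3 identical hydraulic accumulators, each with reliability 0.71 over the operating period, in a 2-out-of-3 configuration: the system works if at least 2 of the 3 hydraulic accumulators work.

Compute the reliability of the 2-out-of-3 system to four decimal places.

0.7965

R = Σ_{i=2}^{3} C(3,i) p^i (1−p)^{3−i} with p = 0.71
C(3,2)·0.71^2·0.29^1 = 0.438567
C(3,3)·0.71^3·0.29^0 = 0.357911
Sum = 0.7965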